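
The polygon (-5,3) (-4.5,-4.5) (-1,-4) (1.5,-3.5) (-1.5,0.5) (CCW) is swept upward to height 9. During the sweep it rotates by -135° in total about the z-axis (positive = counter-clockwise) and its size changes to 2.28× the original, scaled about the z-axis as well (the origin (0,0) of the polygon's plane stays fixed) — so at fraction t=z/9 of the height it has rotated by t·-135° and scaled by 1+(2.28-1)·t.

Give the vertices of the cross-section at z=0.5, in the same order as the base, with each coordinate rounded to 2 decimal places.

Cross-section at z=0.5: (-4.89,3.88) (-5.41,-4.15) (-1.62,-4.11) (1.10,-3.93) (-1.52,0.74)

t = z/height = 0.5/9 = 0.0555556
s = 1 + (scale-1)·z/height = 1 + (2.28-1)·0.5/9 = 1.071111
θ = twist·z/height = -135°·0.5/9 = -7.5000° = -0.130900 rad
cos θ = 0.991445, sin θ = -0.130526 (intermediates below are computed at full precision and shown rounded to 5 d.p.)
v1: (-5,3) → rotate → (-4.56565,3.62697) → ×s → (-4.89031,3.88488) → (-4.89,3.88)
v2: (-4.5,-4.5) → rotate → (-5.04887,-3.87413) → ×s → (-5.40790,-4.14963) → (-5.41,-4.15)
v3: (-1,-4) → rotate → (-1.51355,-3.83525) → ×s → (-1.62118,-4.10798) → (-1.62,-4.11)
v4: (1.5,-3.5) → rotate → (1.03033,-3.66585) → ×s → (1.10359,-3.92653) → (1.10,-3.93)
v5: (-1.5,0.5) → rotate → (-1.42190,0.69151) → ×s → (-1.52302,0.74069) → (-1.52,0.74)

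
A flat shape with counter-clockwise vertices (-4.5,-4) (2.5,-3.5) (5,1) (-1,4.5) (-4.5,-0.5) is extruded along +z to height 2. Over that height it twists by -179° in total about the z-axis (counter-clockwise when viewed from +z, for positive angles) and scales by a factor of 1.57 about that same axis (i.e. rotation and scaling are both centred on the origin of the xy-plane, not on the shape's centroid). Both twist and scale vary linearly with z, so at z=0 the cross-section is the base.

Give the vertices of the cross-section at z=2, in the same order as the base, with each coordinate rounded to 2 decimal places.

t = z/height = 2/2 = 1
s = 1 + (scale-1)·z/height = 1 + (1.57-1)·2/2 = 1.570000
θ = twist·z/height = -179°·2/2 = -179.0000° = -3.124139 rad
cos θ = -0.999848, sin θ = -0.017452 (intermediates below are computed at full precision and shown rounded to 5 d.p.)
v1: (-4.5,-4) → rotate → (4.42951,4.07793) → ×s → (6.95432,6.40234) → (6.95,6.40)
v2: (2.5,-3.5) → rotate → (-2.56070,3.45584) → ×s → (-4.02030,5.42566) → (-4.02,5.43)
v3: (5,1) → rotate → (-4.98179,-1.08711) → ×s → (-7.82140,-1.70676) → (-7.82,-1.71)
v4: (-1,4.5) → rotate → (1.07838,-4.48186) → ×s → (1.69306,-7.03652) → (1.69,-7.04)
v5: (-4.5,-0.5) → rotate → (4.49059,0.57846) → ×s → (7.05022,0.90818) → (7.05,0.91)

Cross-section at z=2: (6.95,6.40) (-4.02,5.43) (-7.82,-1.71) (1.69,-7.04) (7.05,0.91)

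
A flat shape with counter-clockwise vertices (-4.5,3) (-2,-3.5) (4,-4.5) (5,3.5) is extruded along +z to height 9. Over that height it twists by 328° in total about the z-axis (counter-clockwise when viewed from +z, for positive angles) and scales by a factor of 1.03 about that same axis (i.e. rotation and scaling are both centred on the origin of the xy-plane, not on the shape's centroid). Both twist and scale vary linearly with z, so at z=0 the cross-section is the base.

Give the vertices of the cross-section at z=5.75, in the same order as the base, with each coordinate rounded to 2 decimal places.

t = z/height = 5.75/9 = 0.638889
s = 1 + (scale-1)·z/height = 1 + (1.03-1)·5.75/9 = 1.019167
θ = twist·z/height = 328°·5.75/9 = 209.5556° = 3.657434 rad
cos θ = -0.869878, sin θ = -0.493267 (intermediates below are computed at full precision and shown rounded to 5 d.p.)
v1: (-4.5,3) → rotate → (5.39425,-0.38993) → ×s → (5.49764,-0.39740) → (5.50,-0.40)
v2: (-2,-3.5) → rotate → (0.01332,4.03111) → ×s → (0.01358,4.10837) → (0.01,4.11)
v3: (4,-4.5) → rotate → (-5.69921,1.94138) → ×s → (-5.80845,1.97859) → (-5.81,1.98)
v4: (5,3.5) → rotate → (-2.62295,-5.51091) → ×s → (-2.67323,-5.61653) → (-2.67,-5.62)

Cross-section at z=5.75: (5.50,-0.40) (0.01,4.11) (-5.81,1.98) (-2.67,-5.62)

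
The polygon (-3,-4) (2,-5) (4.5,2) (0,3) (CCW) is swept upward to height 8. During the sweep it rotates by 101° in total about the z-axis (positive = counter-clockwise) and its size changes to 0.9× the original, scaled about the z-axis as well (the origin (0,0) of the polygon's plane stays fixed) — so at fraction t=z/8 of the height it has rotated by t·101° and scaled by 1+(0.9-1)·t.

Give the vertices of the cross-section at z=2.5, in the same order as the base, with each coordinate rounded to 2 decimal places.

t = z/height = 2.5/8 = 0.3125
s = 1 + (scale-1)·z/height = 1 + (0.9-1)·2.5/8 = 0.968750
θ = twist·z/height = 101°·2.5/8 = 31.5625° = 0.550870 rad
cos θ = 0.852070, sin θ = 0.523428 (intermediates below are computed at full precision and shown rounded to 5 d.p.)
v1: (-3,-4) → rotate → (-0.46250,-4.97856) → ×s → (-0.44804,-4.82298) → (-0.45,-4.82)
v2: (2,-5) → rotate → (4.32128,-3.21349) → ×s → (4.18624,-3.11307) → (4.19,-3.11)
v3: (4.5,2) → rotate → (2.78746,4.05957) → ×s → (2.70035,3.93271) → (2.70,3.93)
v4: (0,3) → rotate → (-1.57029,2.55621) → ×s → (-1.52121,2.47633) → (-1.52,2.48)

Cross-section at z=2.5: (-0.45,-4.82) (4.19,-3.11) (2.70,3.93) (-1.52,2.48)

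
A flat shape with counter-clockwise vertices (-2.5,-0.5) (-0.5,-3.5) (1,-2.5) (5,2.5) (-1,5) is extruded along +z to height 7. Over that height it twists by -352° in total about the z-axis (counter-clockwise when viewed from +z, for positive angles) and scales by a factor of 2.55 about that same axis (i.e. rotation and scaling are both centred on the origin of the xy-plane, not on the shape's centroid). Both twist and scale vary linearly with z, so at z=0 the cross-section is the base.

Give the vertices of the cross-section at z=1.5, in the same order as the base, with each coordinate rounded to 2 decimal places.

Cross-section at z=1.5: (-1.48,3.06) (-4.68,-0.53) (-2.89,-2.13) (4.90,-5.61) (6.11,2.97)

t = z/height = 1.5/7 = 0.214286
s = 1 + (scale-1)·z/height = 1 + (2.55-1)·1.5/7 = 1.332143
θ = twist·z/height = -352°·1.5/7 = -75.4286° = -1.316477 rad
cos θ = 0.251587, sin θ = -0.967835 (intermediates below are computed at full precision and shown rounded to 5 d.p.)
v1: (-2.5,-0.5) → rotate → (-1.11288,2.29379) → ×s → (-1.48252,3.05566) → (-1.48,3.06)
v2: (-0.5,-3.5) → rotate → (-3.51322,-0.39664) → ×s → (-4.68010,-0.52838) → (-4.68,-0.53)
v3: (1,-2.5) → rotate → (-2.16800,-1.59680) → ×s → (-2.88809,-2.12717) → (-2.89,-2.13)
v4: (5,2.5) → rotate → (3.67752,-4.21021) → ×s → (4.89898,-5.60860) → (4.90,-5.61)
v5: (-1,5) → rotate → (4.58759,2.22577) → ×s → (6.11132,2.96504) → (6.11,2.97)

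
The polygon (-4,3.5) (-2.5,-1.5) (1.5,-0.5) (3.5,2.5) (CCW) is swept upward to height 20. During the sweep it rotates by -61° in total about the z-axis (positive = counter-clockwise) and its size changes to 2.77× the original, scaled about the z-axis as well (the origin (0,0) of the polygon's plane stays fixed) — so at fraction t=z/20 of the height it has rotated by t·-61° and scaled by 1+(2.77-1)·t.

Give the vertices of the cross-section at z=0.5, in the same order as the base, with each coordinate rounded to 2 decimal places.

t = z/height = 0.5/20 = 0.025
s = 1 + (scale-1)·z/height = 1 + (2.77-1)·0.5/20 = 1.044250
θ = twist·z/height = -61°·0.5/20 = -1.5250° = -0.026616 rad
cos θ = 0.999646, sin θ = -0.026613 (intermediates below are computed at full precision and shown rounded to 5 d.p.)
v1: (-4,3.5) → rotate → (-3.90544,3.60521) → ×s → (-4.07825,3.76474) → (-4.08,3.76)
v2: (-2.5,-1.5) → rotate → (-2.53903,-1.43294) → ×s → (-2.65139,-1.49634) → (-2.65,-1.50)
v3: (1.5,-0.5) → rotate → (1.48616,-0.53974) → ×s → (1.55192,-0.56363) → (1.55,-0.56)
v4: (3.5,2.5) → rotate → (3.56529,2.40597) → ×s → (3.72306,2.51243) → (3.72,2.51)

Cross-section at z=0.5: (-4.08,3.76) (-2.65,-1.50) (1.55,-0.56) (3.72,2.51)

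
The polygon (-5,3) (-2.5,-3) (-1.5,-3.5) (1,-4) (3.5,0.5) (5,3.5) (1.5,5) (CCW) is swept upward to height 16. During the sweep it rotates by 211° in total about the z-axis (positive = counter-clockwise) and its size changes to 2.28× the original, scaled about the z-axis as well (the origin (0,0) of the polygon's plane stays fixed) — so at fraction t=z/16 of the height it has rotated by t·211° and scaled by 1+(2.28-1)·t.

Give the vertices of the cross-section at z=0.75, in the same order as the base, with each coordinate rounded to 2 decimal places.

Cross-section at z=0.75: (-5.77,2.22) (-2.06,-3.59) (-0.93,-3.93) (1.77,-3.99) (3.56,1.16) (4.58,4.57) (0.66,5.49)

t = z/height = 0.75/16 = 0.046875
s = 1 + (scale-1)·z/height = 1 + (2.28-1)·0.75/16 = 1.060000
θ = twist·z/height = 211°·0.75/16 = 9.8906° = 0.172624 rad
cos θ = 0.985137, sin θ = 0.171768 (intermediates below are computed at full precision and shown rounded to 5 d.p.)
v1: (-5,3) → rotate → (-5.44099,2.09657) → ×s → (-5.76745,2.22237) → (-5.77,2.22)
v2: (-2.5,-3) → rotate → (-1.94754,-3.38483) → ×s → (-2.06439,-3.58792) → (-2.06,-3.59)
v3: (-1.5,-3.5) → rotate → (-0.87652,-3.70563) → ×s → (-0.92911,-3.92797) → (-0.93,-3.93)
v4: (1,-4) → rotate → (1.67221,-3.76878) → ×s → (1.77254,-3.99491) → (1.77,-3.99)
v5: (3.5,0.5) → rotate → (3.36210,1.09376) → ×s → (3.56382,1.15938) → (3.56,1.16)
v6: (5,3.5) → rotate → (4.32450,4.30682) → ×s → (4.58397,4.56523) → (4.58,4.57)
v7: (1.5,5) → rotate → (0.61887,5.18334) → ×s → (0.65600,5.49434) → (0.66,5.49)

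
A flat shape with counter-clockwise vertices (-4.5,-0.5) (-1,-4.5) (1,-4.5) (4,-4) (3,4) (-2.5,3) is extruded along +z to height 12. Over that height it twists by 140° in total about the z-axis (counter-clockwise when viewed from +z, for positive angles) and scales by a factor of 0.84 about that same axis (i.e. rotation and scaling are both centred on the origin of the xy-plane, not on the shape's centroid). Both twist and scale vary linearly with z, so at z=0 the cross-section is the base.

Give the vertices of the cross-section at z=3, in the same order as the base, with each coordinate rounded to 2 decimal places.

Cross-section at z=3: (-3.26,-2.87) (1.69,-4.09) (3.26,-2.99) (5.35,-0.94) (0.16,4.80) (-3.62,0.98)

t = z/height = 3/12 = 0.25
s = 1 + (scale-1)·z/height = 1 + (0.84-1)·3/12 = 0.960000
θ = twist·z/height = 140°·3/12 = 35.0000° = 0.610865 rad
cos θ = 0.819152, sin θ = 0.573576 (intermediates below are computed at full precision and shown rounded to 5 d.p.)
v1: (-4.5,-0.5) → rotate → (-3.39940,-2.99067) → ×s → (-3.26342,-2.87104) → (-3.26,-2.87)
v2: (-1,-4.5) → rotate → (1.76194,-4.25976) → ×s → (1.69146,-4.08937) → (1.69,-4.09)
v3: (1,-4.5) → rotate → (3.40025,-3.11261) → ×s → (3.26424,-2.98810) → (3.26,-2.99)
v4: (4,-4) → rotate → (5.57091,-0.98230) → ×s → (5.34808,-0.94301) → (5.35,-0.94)
v5: (3,4) → rotate → (0.16315,4.99734) → ×s → (0.15662,4.79744) → (0.16,4.80)
v6: (-2.5,3) → rotate → (-3.76861,1.02352) → ×s → (-3.61787,0.98257) → (-3.62,0.98)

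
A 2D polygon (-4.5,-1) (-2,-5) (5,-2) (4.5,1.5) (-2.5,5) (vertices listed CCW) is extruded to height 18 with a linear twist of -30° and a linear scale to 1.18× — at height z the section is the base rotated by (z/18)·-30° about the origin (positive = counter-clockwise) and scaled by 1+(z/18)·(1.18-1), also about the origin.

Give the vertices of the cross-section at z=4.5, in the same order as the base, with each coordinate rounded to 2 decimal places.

Cross-section at z=4.5: (-4.80,-0.42) (-2.75,-4.91) (4.91,-2.75) (4.87,0.94) (-1.91,5.52)

t = z/height = 4.5/18 = 0.25
s = 1 + (scale-1)·z/height = 1 + (1.18-1)·4.5/18 = 1.045000
θ = twist·z/height = -30°·4.5/18 = -7.5000° = -0.130900 rad
cos θ = 0.991445, sin θ = -0.130526 (intermediates below are computed at full precision and shown rounded to 5 d.p.)
v1: (-4.5,-1) → rotate → (-4.59203,-0.40408) → ×s → (-4.79867,-0.42226) → (-4.80,-0.42)
v2: (-2,-5) → rotate → (-2.63552,-4.69617) → ×s → (-2.75412,-4.90750) → (-2.75,-4.91)
v3: (5,-2) → rotate → (4.69617,-2.63552) → ×s → (4.90750,-2.75412) → (4.91,-2.75)
v4: (4.5,1.5) → rotate → (4.65729,0.89980) → ×s → (4.86687,0.94029) → (4.87,0.94)
v5: (-2.5,5) → rotate → (-1.82598,5.28354) → ×s → (-1.90815,5.52130) → (-1.91,5.52)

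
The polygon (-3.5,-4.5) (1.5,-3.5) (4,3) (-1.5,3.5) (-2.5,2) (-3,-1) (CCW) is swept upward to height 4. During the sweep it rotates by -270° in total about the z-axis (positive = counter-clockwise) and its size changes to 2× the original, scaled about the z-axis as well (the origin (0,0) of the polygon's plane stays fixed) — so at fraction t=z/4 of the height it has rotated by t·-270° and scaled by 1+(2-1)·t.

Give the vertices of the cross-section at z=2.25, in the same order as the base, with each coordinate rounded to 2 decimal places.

t = z/height = 2.25/4 = 0.5625
s = 1 + (scale-1)·z/height = 1 + (2-1)·2.25/4 = 1.562500
θ = twist·z/height = -270°·2.25/4 = -151.8750° = -2.650719 rad
cos θ = -0.881921, sin θ = -0.471397 (intermediates below are computed at full precision and shown rounded to 5 d.p.)
v1: (-3.5,-4.5) → rotate → (0.96544,5.61853) → ×s → (1.50850,8.77896) → (1.51,8.78)
v2: (1.5,-3.5) → rotate → (-2.97277,2.37963) → ×s → (-4.64495,3.71817) → (-4.64,3.72)
v3: (4,3) → rotate → (-2.11349,-4.53135) → ×s → (-3.30234,-7.08024) → (-3.30,-7.08)
v4: (-1.5,3.5) → rotate → (2.97277,-2.37963) → ×s → (4.64495,-3.71817) → (4.64,-3.72)
v5: (-2.5,2) → rotate → (3.14760,-0.58535) → ×s → (4.91812,-0.91461) → (4.92,-0.91)
v6: (-3,-1) → rotate → (2.17437,2.29611) → ×s → (3.39745,3.58767) → (3.40,3.59)

Cross-section at z=2.25: (1.51,8.78) (-4.64,3.72) (-3.30,-7.08) (4.64,-3.72) (4.92,-0.91) (3.40,3.59)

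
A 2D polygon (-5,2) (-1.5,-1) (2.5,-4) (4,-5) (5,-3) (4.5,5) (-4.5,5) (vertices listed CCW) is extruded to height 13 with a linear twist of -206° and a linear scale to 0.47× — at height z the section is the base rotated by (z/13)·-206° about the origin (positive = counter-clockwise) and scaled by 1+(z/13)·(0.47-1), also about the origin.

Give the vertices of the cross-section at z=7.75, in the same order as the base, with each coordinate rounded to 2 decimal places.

Cross-section at z=7.75: (3.00,2.13) (-0.02,1.23) (-3.23,0.05) (-4.36,-0.45) (-3.58,-1.76) (1.21,-4.44) (4.54,0.73)

t = z/height = 7.75/13 = 0.596154
s = 1 + (scale-1)·z/height = 1 + (0.47-1)·7.75/13 = 0.684038
θ = twist·z/height = -206°·7.75/13 = -122.8077° = -2.143399 rad
cos θ = -0.541821, sin θ = -0.840494 (intermediates below are computed at full precision and shown rounded to 5 d.p.)
v1: (-5,2) → rotate → (4.39009,3.11883) → ×s → (3.00299,2.13340) → (3.00,2.13)
v2: (-1.5,-1) → rotate → (-0.02776,1.80256) → ×s → (-0.01899,1.23302) → (-0.02,1.23)
v3: (2.5,-4) → rotate → (-4.71653,0.06605) → ×s → (-3.22629,0.04518) → (-3.23,0.05)
v4: (4,-5) → rotate → (-6.36975,-0.65287) → ×s → (-4.35716,-0.44659) → (-4.36,-0.45)
v5: (5,-3) → rotate → (-5.23059,-2.57701) → ×s → (-3.57792,-1.76277) → (-3.58,-1.76)
v6: (4.5,5) → rotate → (1.76427,-6.49133) → ×s → (1.20683,-4.44032) → (1.21,-4.44)
v7: (-4.5,5) → rotate → (6.64066,1.07312) → ×s → (4.54247,0.73405) → (4.54,0.73)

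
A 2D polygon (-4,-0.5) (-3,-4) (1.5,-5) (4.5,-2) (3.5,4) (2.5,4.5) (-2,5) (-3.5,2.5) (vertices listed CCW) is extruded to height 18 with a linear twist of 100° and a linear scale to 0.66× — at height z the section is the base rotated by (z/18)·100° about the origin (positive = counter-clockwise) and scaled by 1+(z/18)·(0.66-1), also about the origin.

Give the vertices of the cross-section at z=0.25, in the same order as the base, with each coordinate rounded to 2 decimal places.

t = z/height = 0.25/18 = 0.0138889
s = 1 + (scale-1)·z/height = 1 + (0.66-1)·0.25/18 = 0.995278
θ = twist·z/height = 100°·0.25/18 = 1.3889° = 0.024241 rad
cos θ = 0.999706, sin θ = 0.024238 (intermediates below are computed at full precision and shown rounded to 5 d.p.)
v1: (-4,-0.5) → rotate → (-3.98671,-0.59681) → ×s → (-3.96788,-0.59399) → (-3.97,-0.59)
v2: (-3,-4) → rotate → (-2.90217,-4.07154) → ×s → (-2.88846,-4.05231) → (-2.89,-4.05)
v3: (1.5,-5) → rotate → (1.62075,-4.96217) → ×s → (1.61310,-4.93874) → (1.61,-4.94)
v4: (4.5,-2) → rotate → (4.54715,-1.89034) → ×s → (4.52568,-1.88141) → (4.53,-1.88)
v5: (3.5,4) → rotate → (3.40202,4.08366) → ×s → (3.38595,4.06437) → (3.39,4.06)
v6: (2.5,4.5) → rotate → (2.39019,4.55927) → ×s → (2.37891,4.53774) → (2.38,4.54)
v7: (-2,5) → rotate → (-2.12060,4.95005) → ×s → (-2.11059,4.92668) → (-2.11,4.93)
v8: (-3.5,2.5) → rotate → (-3.55957,2.41443) → ×s → (-3.54276,2.40303) → (-3.54,2.40)

Cross-section at z=0.25: (-3.97,-0.59) (-2.89,-4.05) (1.61,-4.94) (4.53,-1.88) (3.39,4.06) (2.38,4.54) (-2.11,4.93) (-3.54,2.40)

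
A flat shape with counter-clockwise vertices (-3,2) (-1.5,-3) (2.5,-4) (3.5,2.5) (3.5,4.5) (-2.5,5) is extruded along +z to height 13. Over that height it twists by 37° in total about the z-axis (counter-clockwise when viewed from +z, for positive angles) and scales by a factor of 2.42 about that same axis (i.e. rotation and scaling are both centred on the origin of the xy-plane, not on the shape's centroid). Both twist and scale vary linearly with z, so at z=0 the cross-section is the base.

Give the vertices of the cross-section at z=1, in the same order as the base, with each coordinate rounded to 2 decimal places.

t = z/height = 1/13 = 0.0769231
s = 1 + (scale-1)·z/height = 1 + (2.42-1)·1/13 = 1.109231
θ = twist·z/height = 37°·1/13 = 2.8462° = 0.049675 rad
cos θ = 0.998766, sin θ = 0.049654 (intermediates below are computed at full precision and shown rounded to 5 d.p.)
v1: (-3,2) → rotate → (-3.09561,1.84857) → ×s → (-3.43374,2.05049) → (-3.43,2.05)
v2: (-1.5,-3) → rotate → (-1.34919,-3.07078) → ×s → (-1.49656,-3.40620) → (-1.50,-3.41)
v3: (2.5,-4) → rotate → (2.69553,-3.87093) → ×s → (2.98997,-4.29375) → (2.99,-4.29)
v4: (3.5,2.5) → rotate → (3.37155,2.67071) → ×s → (3.73982,2.96243) → (3.74,2.96)
v5: (3.5,4.5) → rotate → (3.27224,4.66824) → ×s → (3.62967,5.17815) → (3.63,5.18)
v6: (-2.5,5) → rotate → (-2.74519,4.86970) → ×s → (-3.04505,5.40162) → (-3.05,5.40)

Cross-section at z=1: (-3.43,2.05) (-1.50,-3.41) (2.99,-4.29) (3.74,2.96) (3.63,5.18) (-3.05,5.40)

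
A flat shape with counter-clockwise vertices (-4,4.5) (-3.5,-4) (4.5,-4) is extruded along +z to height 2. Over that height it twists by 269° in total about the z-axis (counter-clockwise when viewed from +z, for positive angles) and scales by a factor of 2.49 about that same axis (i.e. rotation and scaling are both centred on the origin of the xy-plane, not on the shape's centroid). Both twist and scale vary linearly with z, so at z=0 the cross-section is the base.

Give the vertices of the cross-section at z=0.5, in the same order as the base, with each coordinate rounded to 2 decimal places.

Cross-section at z=0.5: (-7.82,-2.67) (3.21,-6.55) (7.45,3.57)

t = z/height = 0.5/2 = 0.25
s = 1 + (scale-1)·z/height = 1 + (2.49-1)·0.5/2 = 1.372500
θ = twist·z/height = 269°·0.5/2 = 67.2500° = 1.173734 rad
cos θ = 0.386711, sin θ = 0.922201 (intermediates below are computed at full precision and shown rounded to 5 d.p.)
v1: (-4,4.5) → rotate → (-5.69675,-1.94860) → ×s → (-7.81879,-2.67446) → (-7.82,-2.67)
v2: (-3.5,-4) → rotate → (2.33532,-4.77455) → ×s → (3.20522,-6.55307) → (3.21,-6.55)
v3: (4.5,-4) → rotate → (5.42900,2.60306) → ×s → (7.45131,3.57270) → (7.45,3.57)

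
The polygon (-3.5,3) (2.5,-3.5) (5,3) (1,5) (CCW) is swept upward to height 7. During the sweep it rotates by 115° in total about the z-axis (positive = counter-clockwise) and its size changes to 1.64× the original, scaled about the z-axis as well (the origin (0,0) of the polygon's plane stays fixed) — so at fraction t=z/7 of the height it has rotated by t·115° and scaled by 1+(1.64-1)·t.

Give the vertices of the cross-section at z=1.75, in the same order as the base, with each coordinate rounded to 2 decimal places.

t = z/height = 1.75/7 = 0.25
s = 1 + (scale-1)·z/height = 1 + (1.64-1)·1.75/7 = 1.160000
θ = twist·z/height = 115°·1.75/7 = 28.7500° = 0.501782 rad
cos θ = 0.876727, sin θ = 0.480989 (intermediates below are computed at full precision and shown rounded to 5 d.p.)
v1: (-3.5,3) → rotate → (-4.51151,0.94672) → ×s → (-5.23335,1.09819) → (-5.23,1.10)
v2: (2.5,-3.5) → rotate → (3.87528,-1.86607) → ×s → (4.49532,-2.16464) → (4.50,-2.16)
v3: (5,3) → rotate → (2.94067,5.03512) → ×s → (3.41117,5.84074) → (3.41,5.84)
v4: (1,5) → rotate → (-1.52822,4.86462) → ×s → (-1.77273,5.64296) → (-1.77,5.64)

Cross-section at z=1.75: (-5.23,1.10) (4.50,-2.16) (3.41,5.84) (-1.77,5.64)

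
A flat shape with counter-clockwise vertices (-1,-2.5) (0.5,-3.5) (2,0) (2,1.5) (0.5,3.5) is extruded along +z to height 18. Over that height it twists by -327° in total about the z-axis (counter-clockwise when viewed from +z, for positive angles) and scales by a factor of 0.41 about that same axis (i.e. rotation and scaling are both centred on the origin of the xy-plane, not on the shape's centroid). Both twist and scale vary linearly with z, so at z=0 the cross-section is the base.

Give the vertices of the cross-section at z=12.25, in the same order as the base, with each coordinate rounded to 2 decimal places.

Cross-section at z=12.25: (1.45,0.70) (1.20,1.75) (-0.88,0.81) (-1.49,0.15) (-1.64,-1.34)

t = z/height = 12.25/18 = 0.680556
s = 1 + (scale-1)·z/height = 1 + (0.41-1)·12.25/18 = 0.598472
θ = twist·z/height = -327°·12.25/18 = -222.5417° = -3.884085 rad
cos θ = -0.736786, sin θ = 0.676126 (intermediates below are computed at full precision and shown rounded to 5 d.p.)
v1: (-1,-2.5) → rotate → (2.42710,1.16584) → ×s → (1.45255,0.69772) → (1.45,0.70)
v2: (0.5,-3.5) → rotate → (1.99805,2.91681) → ×s → (1.19578,1.74563) → (1.20,1.75)
v3: (2,0) → rotate → (-1.47357,1.35225) → ×s → (-0.88189,0.80929) → (-0.88,0.81)
v4: (2,1.5) → rotate → (-2.48776,0.24707) → ×s → (-1.48886,0.14787) → (-1.49,0.15)
v5: (0.5,3.5) → rotate → (-2.73483,-2.24069) → ×s → (-1.63672,-1.34099) → (-1.64,-1.34)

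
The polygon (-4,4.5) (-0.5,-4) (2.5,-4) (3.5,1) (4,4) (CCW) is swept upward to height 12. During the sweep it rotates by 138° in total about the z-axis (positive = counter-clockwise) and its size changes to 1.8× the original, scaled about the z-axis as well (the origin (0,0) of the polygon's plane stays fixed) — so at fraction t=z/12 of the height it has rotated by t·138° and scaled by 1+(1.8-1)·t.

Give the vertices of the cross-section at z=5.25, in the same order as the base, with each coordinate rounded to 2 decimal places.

t = z/height = 5.25/12 = 0.4375
s = 1 + (scale-1)·z/height = 1 + (1.8-1)·5.25/12 = 1.350000
θ = twist·z/height = 138°·5.25/12 = 60.3750° = 1.053743 rad
cos θ = 0.494321, sin θ = 0.869279 (intermediates below are computed at full precision and shown rounded to 5 d.p.)
v1: (-4,4.5) → rotate → (-5.88904,-1.25267) → ×s → (-7.95021,-1.69111) → (-7.95,-1.69)
v2: (-0.5,-4) → rotate → (3.22996,-2.41192) → ×s → (4.36044,-3.25610) → (4.36,-3.26)
v3: (2.5,-4) → rotate → (4.71292,0.19591) → ×s → (6.36244,0.26448) → (6.36,0.26)
v4: (3.5,1) → rotate → (0.86084,3.53680) → ×s → (1.16214,4.77468) → (1.16,4.77)
v5: (4,4) → rotate → (-1.49983,5.45440) → ×s → (-2.02477,7.36344) → (-2.02,7.36)

Cross-section at z=5.25: (-7.95,-1.69) (4.36,-3.26) (6.36,0.26) (1.16,4.77) (-2.02,7.36)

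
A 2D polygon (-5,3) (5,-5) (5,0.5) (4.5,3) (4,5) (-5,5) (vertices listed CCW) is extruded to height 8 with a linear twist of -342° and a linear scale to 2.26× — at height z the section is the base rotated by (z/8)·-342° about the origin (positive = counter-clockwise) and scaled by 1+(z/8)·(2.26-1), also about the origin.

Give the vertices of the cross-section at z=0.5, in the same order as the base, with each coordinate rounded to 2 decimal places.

Cross-section at z=0.5: (-3.84,4.98) (3.06,-6.99) (5.22,-1.46) (5.70,1.24) (5.98,3.45) (-3.06,6.99)

t = z/height = 0.5/8 = 0.0625
s = 1 + (scale-1)·z/height = 1 + (2.26-1)·0.5/8 = 1.078750
θ = twist·z/height = -342°·0.5/8 = -21.3750° = -0.373064 rad
cos θ = 0.931215, sin θ = -0.364470 (intermediates below are computed at full precision and shown rounded to 5 d.p.)
v1: (-5,3) → rotate → (-3.56266,4.61600) → ×s → (-3.84322,4.97951) → (-3.84,4.98)
v2: (5,-5) → rotate → (2.83372,-6.47843) → ×s → (3.05688,-6.98860) → (3.06,-6.99)
v3: (5,0.5) → rotate → (4.83831,-1.35675) → ×s → (5.21933,-1.46359) → (5.22,-1.46)
v4: (4.5,3) → rotate → (5.28388,1.15353) → ×s → (5.69998,1.24437) → (5.70,1.24)
v5: (4,5) → rotate → (5.54721,3.19819) → ×s → (5.98406,3.45005) → (5.98,3.45)
v6: (-5,5) → rotate → (-2.83372,6.47843) → ×s → (-3.05688,6.98860) → (-3.06,6.99)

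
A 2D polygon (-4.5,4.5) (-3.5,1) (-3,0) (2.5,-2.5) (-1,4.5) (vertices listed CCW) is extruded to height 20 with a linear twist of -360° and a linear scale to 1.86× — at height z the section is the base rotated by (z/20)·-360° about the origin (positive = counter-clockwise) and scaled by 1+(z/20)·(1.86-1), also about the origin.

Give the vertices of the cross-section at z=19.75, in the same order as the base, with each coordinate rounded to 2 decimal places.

t = z/height = 19.75/20 = 0.9875
s = 1 + (scale-1)·z/height = 1 + (1.86-1)·19.75/20 = 1.849250
θ = twist·z/height = -360°·19.75/20 = -355.5000° = -6.204645 rad
cos θ = 0.996917, sin θ = 0.078459 (intermediates below are computed at full precision and shown rounded to 5 d.p.)
v1: (-4.5,4.5) → rotate → (-4.83919,4.13306) → ×s → (-8.94888,7.64307) → (-8.95,7.64)
v2: (-3.5,1) → rotate → (-3.56767,0.72231) → ×s → (-6.59751,1.33573) → (-6.60,1.34)
v3: (-3,0) → rotate → (-2.99075,-0.23538) → ×s → (-5.53065,-0.43527) → (-5.53,-0.44)
v4: (2.5,-2.5) → rotate → (2.68844,-2.29615) → ×s → (4.97160,-4.24615) → (4.97,-4.25)
v5: (-1,4.5) → rotate → (-1.34998,4.40767) → ×s → (-2.49646,8.15088) → (-2.50,8.15)

Cross-section at z=19.75: (-8.95,7.64) (-6.60,1.34) (-5.53,-0.44) (4.97,-4.25) (-2.50,8.15)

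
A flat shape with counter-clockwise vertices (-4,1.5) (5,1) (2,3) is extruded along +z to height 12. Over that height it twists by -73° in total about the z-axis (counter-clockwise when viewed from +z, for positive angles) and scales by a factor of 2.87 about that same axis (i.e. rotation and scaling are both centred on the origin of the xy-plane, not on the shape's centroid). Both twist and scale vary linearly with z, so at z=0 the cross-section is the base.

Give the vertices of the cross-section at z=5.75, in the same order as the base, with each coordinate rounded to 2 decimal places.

Cross-section at z=5.75: (-4.58,6.68) (8.85,-3.88) (6.37,2.49)

t = z/height = 5.75/12 = 0.479167
s = 1 + (scale-1)·z/height = 1 + (2.87-1)·5.75/12 = 1.896042
θ = twist·z/height = -73°·5.75/12 = -34.9792° = -0.610502 rad
cos θ = 0.819361, sin θ = -0.573279 (intermediates below are computed at full precision and shown rounded to 5 d.p.)
v1: (-4,1.5) → rotate → (-2.41752,3.52216) → ×s → (-4.58373,6.67815) → (-4.58,6.68)
v2: (5,1) → rotate → (4.67008,-2.04703) → ×s → (8.85467,-3.88126) → (8.85,-3.88)
v3: (2,3) → rotate → (3.35856,1.31152) → ×s → (6.36796,2.48671) → (6.37,2.49)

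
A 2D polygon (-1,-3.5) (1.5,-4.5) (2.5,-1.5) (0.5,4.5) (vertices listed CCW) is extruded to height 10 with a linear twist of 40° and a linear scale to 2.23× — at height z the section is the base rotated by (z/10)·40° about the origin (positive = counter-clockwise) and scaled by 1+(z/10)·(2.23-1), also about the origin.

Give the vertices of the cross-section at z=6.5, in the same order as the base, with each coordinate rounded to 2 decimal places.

Cross-section at z=6.5: (1.14,-6.45) (5.98,-6.09) (5.23,-0.45) (-2.74,7.67)

t = z/height = 6.5/10 = 0.65
s = 1 + (scale-1)·z/height = 1 + (2.23-1)·6.5/10 = 1.799500
θ = twist·z/height = 40°·6.5/10 = 26.0000° = 0.453786 rad
cos θ = 0.898794, sin θ = 0.438371 (intermediates below are computed at full precision and shown rounded to 5 d.p.)
v1: (-1,-3.5) → rotate → (0.63550,-3.58415) → ×s → (1.14359,-6.44968) → (1.14,-6.45)
v2: (1.5,-4.5) → rotate → (3.32086,-3.38702) → ×s → (5.97589,-6.09494) → (5.98,-6.09)
v3: (2.5,-1.5) → rotate → (2.90454,-0.25226) → ×s → (5.22672,-0.45395) → (5.23,-0.45)
v4: (0.5,4.5) → rotate → (-1.52327,4.26376) → ×s → (-2.74113,7.67263) → (-2.74,7.67)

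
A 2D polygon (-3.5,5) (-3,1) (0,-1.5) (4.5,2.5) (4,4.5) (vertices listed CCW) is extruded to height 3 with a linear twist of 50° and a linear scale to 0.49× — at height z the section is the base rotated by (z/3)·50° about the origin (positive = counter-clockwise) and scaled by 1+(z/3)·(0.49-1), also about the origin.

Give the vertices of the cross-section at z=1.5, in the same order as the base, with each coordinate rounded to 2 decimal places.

Cross-section at z=1.5: (-3.94,2.27) (-2.34,-0.27) (0.47,-1.01) (2.25,3.10) (1.28,4.30)

t = z/height = 1.5/3 = 0.5
s = 1 + (scale-1)·z/height = 1 + (0.49-1)·1.5/3 = 0.745000
θ = twist·z/height = 50°·1.5/3 = 25.0000° = 0.436332 rad
cos θ = 0.906308, sin θ = 0.422618 (intermediates below are computed at full precision and shown rounded to 5 d.p.)
v1: (-3.5,5) → rotate → (-5.28517,3.05238) → ×s → (-3.93745,2.27402) → (-3.94,2.27)
v2: (-3,1) → rotate → (-3.14154,-0.36155) → ×s → (-2.34045,-0.26935) → (-2.34,-0.27)
v3: (0,-1.5) → rotate → (0.63393,-1.35946) → ×s → (0.47228,-1.01280) → (0.47,-1.01)
v4: (4.5,2.5) → rotate → (3.02184,4.16755) → ×s → (2.25127,3.10483) → (2.25,3.10)
v5: (4,4.5) → rotate → (1.72345,5.76886) → ×s → (1.28397,4.29780) → (1.28,4.30)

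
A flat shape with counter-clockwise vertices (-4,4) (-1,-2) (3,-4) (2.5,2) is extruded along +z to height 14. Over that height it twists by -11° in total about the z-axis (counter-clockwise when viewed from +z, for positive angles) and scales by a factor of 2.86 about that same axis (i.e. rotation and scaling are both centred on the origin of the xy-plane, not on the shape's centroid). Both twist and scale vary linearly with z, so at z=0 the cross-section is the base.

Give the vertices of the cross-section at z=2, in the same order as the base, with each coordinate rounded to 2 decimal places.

Cross-section at z=2: (-4.92,5.20) (-1.33,-2.50) (3.66,-5.17) (3.23,2.44)

t = z/height = 2/14 = 0.142857
s = 1 + (scale-1)·z/height = 1 + (2.86-1)·2/14 = 1.265714
θ = twist·z/height = -11°·2/14 = -1.5714° = -0.027427 rad
cos θ = 0.999624, sin θ = -0.027423 (intermediates below are computed at full precision and shown rounded to 5 d.p.)
v1: (-4,4) → rotate → (-3.88880,4.10819) → ×s → (-4.92211,5.19979) → (-4.92,5.20)
v2: (-1,-2) → rotate → (-1.05447,-1.97182) → ×s → (-1.33466,-2.49577) → (-1.33,-2.50)
v3: (3,-4) → rotate → (2.88918,-4.08077) → ×s → (3.65688,-5.16508) → (3.66,-5.17)
v4: (2.5,2) → rotate → (2.55391,1.93069) → ×s → (3.23252,2.44370) → (3.23,2.44)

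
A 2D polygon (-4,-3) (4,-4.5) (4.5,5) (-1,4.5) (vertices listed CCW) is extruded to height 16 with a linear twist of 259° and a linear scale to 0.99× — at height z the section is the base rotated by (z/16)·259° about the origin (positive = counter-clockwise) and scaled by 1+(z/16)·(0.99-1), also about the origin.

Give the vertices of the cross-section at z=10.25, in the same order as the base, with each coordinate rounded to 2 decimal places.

Cross-section at z=10.25: (4.58,1.92) (-2.77,5.30) (-5.55,-3.73) (-0.12,-4.58)

t = z/height = 10.25/16 = 0.640625
s = 1 + (scale-1)·z/height = 1 + (0.99-1)·10.25/16 = 0.993594
θ = twist·z/height = 259°·10.25/16 = 165.9219° = 2.895883 rad
cos θ = -0.969965, sin θ = 0.243245 (intermediates below are computed at full precision and shown rounded to 5 d.p.)
v1: (-4,-3) → rotate → (4.60959,1.93692) → ×s → (4.58006,1.92451) → (4.58,1.92)
v2: (4,-4.5) → rotate → (-2.78526,5.33782) → ×s → (-2.76742,5.30363) → (-2.77,5.30)
v3: (4.5,5) → rotate → (-5.58107,-3.75522) → ×s → (-5.54531,-3.73117) → (-5.55,-3.73)
v4: (-1,4.5) → rotate → (-0.12464,-4.60809) → ×s → (-0.12384,-4.57857) → (-0.12,-4.58)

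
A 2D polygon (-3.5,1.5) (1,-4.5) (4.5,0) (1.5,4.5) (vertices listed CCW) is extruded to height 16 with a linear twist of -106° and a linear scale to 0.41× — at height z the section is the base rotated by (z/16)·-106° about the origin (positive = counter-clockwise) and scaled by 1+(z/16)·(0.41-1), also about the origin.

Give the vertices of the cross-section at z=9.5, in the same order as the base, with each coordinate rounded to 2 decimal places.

Cross-section at z=9.5: (-0.17,2.47) (-2.31,-1.91) (1.33,-2.60) (3.05,0.46)

t = z/height = 9.5/16 = 0.59375
s = 1 + (scale-1)·z/height = 1 + (0.41-1)·9.5/16 = 0.649688
θ = twist·z/height = -106°·9.5/16 = -62.9375° = -1.098467 rad
cos θ = 0.454962, sin θ = -0.890511 (intermediates below are computed at full precision and shown rounded to 5 d.p.)
v1: (-3.5,1.5) → rotate → (-0.25660,3.79923) → ×s → (-0.16671,2.46831) → (-0.17,2.47)
v2: (1,-4.5) → rotate → (-3.55234,-2.93784) → ×s → (-2.30791,-1.90868) → (-2.31,-1.91)
v3: (4.5,0) → rotate → (2.04733,-4.00730) → ×s → (1.33012,-2.60349) → (1.33,-2.60)
v4: (1.5,4.5) → rotate → (4.68974,0.71156) → ×s → (3.04687,0.46229) → (3.05,0.46)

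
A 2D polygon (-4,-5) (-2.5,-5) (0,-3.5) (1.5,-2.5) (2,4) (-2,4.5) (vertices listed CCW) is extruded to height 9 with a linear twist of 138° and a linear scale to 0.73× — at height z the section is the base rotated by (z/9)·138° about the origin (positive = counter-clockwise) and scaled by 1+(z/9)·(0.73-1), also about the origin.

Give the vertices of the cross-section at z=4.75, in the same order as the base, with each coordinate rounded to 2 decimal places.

t = z/height = 4.75/9 = 0.527778
s = 1 + (scale-1)·z/height = 1 + (0.73-1)·4.75/9 = 0.857500
θ = twist·z/height = 138°·4.75/9 = 72.8333° = 1.271181 rad
cos θ = 0.295152, sin θ = 0.955450 (intermediates below are computed at full precision and shown rounded to 5 d.p.)
v1: (-4,-5) → rotate → (3.59664,-5.29756) → ×s → (3.08412,-4.54266) → (3.08,-4.54)
v2: (-2.5,-5) → rotate → (4.03937,-3.86439) → ×s → (3.46376,-3.31371) → (3.46,-3.31)
v3: (0,-3.5) → rotate → (3.34408,-1.03303) → ×s → (2.86755,-0.88583) → (2.87,-0.89)
v4: (1.5,-2.5) → rotate → (2.83135,0.69529) → ×s → (2.42789,0.59622) → (2.43,0.60)
v5: (2,4) → rotate → (-3.23150,3.09151) → ×s → (-2.77101,2.65097) → (-2.77,2.65)
v6: (-2,4.5) → rotate → (-4.88983,-0.58272) → ×s → (-4.19303,-0.49968) → (-4.19,-0.50)

Cross-section at z=4.75: (3.08,-4.54) (3.46,-3.31) (2.87,-0.89) (2.43,0.60) (-2.77,2.65) (-4.19,-0.50)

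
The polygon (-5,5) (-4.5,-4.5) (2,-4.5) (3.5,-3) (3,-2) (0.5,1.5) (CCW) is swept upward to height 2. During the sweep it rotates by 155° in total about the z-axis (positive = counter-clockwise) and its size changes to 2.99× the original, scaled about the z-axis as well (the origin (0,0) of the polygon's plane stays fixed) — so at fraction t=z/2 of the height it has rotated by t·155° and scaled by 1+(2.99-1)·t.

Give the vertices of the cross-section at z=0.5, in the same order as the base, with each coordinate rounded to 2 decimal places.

Cross-section at z=0.5: (-10.53,1.15) (-1.04,-9.47) (6.55,-3.38) (6.90,-0.22) (5.38,0.48) (-0.82,2.22)

t = z/height = 0.5/2 = 0.25
s = 1 + (scale-1)·z/height = 1 + (2.99-1)·0.5/2 = 1.497500
θ = twist·z/height = 155°·0.5/2 = 38.7500° = 0.676315 rad
cos θ = 0.779884, sin θ = 0.625923 (intermediates below are computed at full precision and shown rounded to 5 d.p.)
v1: (-5,5) → rotate → (-7.02904,0.76981) → ×s → (-10.52599,1.15278) → (-10.53,1.15)
v2: (-4.5,-4.5) → rotate → (-0.69282,-6.32614) → ×s → (-1.03750,-9.47339) → (-1.04,-9.47)
v3: (2,-4.5) → rotate → (4.37642,-2.25763) → ×s → (6.55370,-3.38081) → (6.55,-3.38)
v4: (3.5,-3) → rotate → (4.60737,-0.14892) → ×s → (6.89953,-0.22301) → (6.90,-0.22)
v5: (3,-2) → rotate → (3.59150,0.31800) → ×s → (5.37827,0.47621) → (5.38,0.48)
v6: (0.5,1.5) → rotate → (-0.54894,1.48279) → ×s → (-0.82204,2.22048) → (-0.82,2.22)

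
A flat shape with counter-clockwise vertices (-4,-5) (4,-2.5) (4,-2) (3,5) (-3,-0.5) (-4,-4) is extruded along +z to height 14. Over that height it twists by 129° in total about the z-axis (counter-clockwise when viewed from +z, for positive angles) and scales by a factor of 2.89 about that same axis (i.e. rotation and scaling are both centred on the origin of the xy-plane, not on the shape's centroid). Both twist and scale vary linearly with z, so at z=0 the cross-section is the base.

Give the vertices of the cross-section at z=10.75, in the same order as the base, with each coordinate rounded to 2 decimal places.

t = z/height = 10.75/14 = 0.767857
s = 1 + (scale-1)·z/height = 1 + (2.89-1)·10.75/14 = 2.451250
θ = twist·z/height = 129°·10.75/14 = 99.0536° = 1.728811 rad
cos θ = -0.157358, sin θ = 0.987542 (intermediates below are computed at full precision and shown rounded to 5 d.p.)
v1: (-4,-5) → rotate → (5.56714,-3.16338) → ×s → (13.64645,-7.75423) → (13.65,-7.75)
v2: (4,-2.5) → rotate → (1.83942,4.34356) → ×s → (4.50888,10.64715) → (4.51,10.65)
v3: (4,-2) → rotate → (1.34565,4.26488) → ×s → (3.29853,10.45429) → (3.30,10.45)
v4: (3,5) → rotate → (-5.40978,2.17584) → ×s → (-13.26073,5.33352) → (-13.26,5.33)
v5: (-3,-0.5) → rotate → (0.96584,-2.88395) → ×s → (2.36753,-7.06927) → (2.37,-7.07)
v6: (-4,-4) → rotate → (4.57960,-3.32074) → ×s → (11.22574,-8.13995) → (11.23,-8.14)

Cross-section at z=10.75: (13.65,-7.75) (4.51,10.65) (3.30,10.45) (-13.26,5.33) (2.37,-7.07) (11.23,-8.14)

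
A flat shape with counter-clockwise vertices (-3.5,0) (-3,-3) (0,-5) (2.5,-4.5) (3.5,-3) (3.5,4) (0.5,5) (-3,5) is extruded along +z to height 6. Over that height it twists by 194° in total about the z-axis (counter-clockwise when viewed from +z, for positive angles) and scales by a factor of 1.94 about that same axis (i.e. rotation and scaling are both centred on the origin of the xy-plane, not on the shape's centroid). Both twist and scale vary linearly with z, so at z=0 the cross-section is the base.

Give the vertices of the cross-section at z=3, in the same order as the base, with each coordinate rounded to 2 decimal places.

t = z/height = 3/6 = 0.5
s = 1 + (scale-1)·z/height = 1 + (1.94-1)·3/6 = 1.470000
θ = twist·z/height = 194°·3/6 = 97.0000° = 1.692969 rad
cos θ = -0.121869, sin θ = 0.992546 (intermediates below are computed at full precision and shown rounded to 5 d.p.)
v1: (-3.5,0) → rotate → (0.42654,-3.47391) → ×s → (0.62702,-5.10665) → (0.63,-5.11)
v2: (-3,-3) → rotate → (3.34325,-2.61203) → ×s → (4.91457,-3.83968) → (4.91,-3.84)
v3: (0,-5) → rotate → (4.96273,0.60935) → ×s → (7.29521,0.89574) → (7.30,0.90)
v4: (2.5,-4.5) → rotate → (4.16178,3.02978) → ×s → (6.11782,4.45377) → (6.12,4.45)
v5: (3.5,-3) → rotate → (2.55110,3.83952) → ×s → (3.75011,5.64409) → (3.75,5.64)
v6: (3.5,4) → rotate → (-4.39673,2.98643) → ×s → (-6.46319,4.39006) → (-6.46,4.39)
v7: (0.5,5) → rotate → (-5.02367,-0.11307) → ×s → (-7.38479,-0.16622) → (-7.38,-0.17)
v8: (-3,5) → rotate → (-4.59712,-3.58699) → ×s → (-6.75777,-5.27287) → (-6.76,-5.27)

Cross-section at z=3: (0.63,-5.11) (4.91,-3.84) (7.30,0.90) (6.12,4.45) (3.75,5.64) (-6.46,4.39) (-7.38,-0.17) (-6.76,-5.27)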